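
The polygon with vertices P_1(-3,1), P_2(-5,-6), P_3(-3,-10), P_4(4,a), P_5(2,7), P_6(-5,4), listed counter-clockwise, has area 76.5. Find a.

4

The doubled signed area Σ (x_i y_{i+1} − x_{i+1} y_i) is linear in a.
With a=0 it equals 173; the coefficient of a is -5 (from the two edges through P_4).
So -5·a + 173 = 2·76.5 = 153 ⇒ a = 4.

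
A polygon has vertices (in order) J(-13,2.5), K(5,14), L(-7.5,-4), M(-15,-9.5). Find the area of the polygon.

Σ = (-194.5) + (85) + (11.25) + (-161) = -259.25
Area = |Σ|/2 = 129.625.

129.625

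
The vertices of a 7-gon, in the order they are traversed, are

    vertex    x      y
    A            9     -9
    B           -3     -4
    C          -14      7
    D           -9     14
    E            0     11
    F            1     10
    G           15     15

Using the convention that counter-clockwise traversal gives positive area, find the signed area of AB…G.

Cross-terms: -63, -77, -133, -99, -11, -135, -270  ⇒  Σ = -788
Signed area = Σ/2 = -394 (negative ⇒ clockwise traversal).

-394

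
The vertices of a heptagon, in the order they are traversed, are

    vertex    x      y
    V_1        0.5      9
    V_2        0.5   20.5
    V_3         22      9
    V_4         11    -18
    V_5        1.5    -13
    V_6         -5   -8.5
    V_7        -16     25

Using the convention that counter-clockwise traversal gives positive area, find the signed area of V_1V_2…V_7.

-773.5

Apply the surveyor's formula: 2A = Σ (x_i·y_{i+1} − x_{i+1}·y_i), indices taken mod 7.
V_1→V_2: (0.5)(20.5) − (0.5)(9) = 5.75
V_2→V_3: (0.5)(9) − (22)(20.5) = -446.5
V_3→V_4: (22)(-18) − (11)(9) = -495
V_4→V_5: (11)(-13) − (1.5)(-18) = -116
V_5→V_6: (1.5)(-8.5) − (-5)(-13) = -77.75
V_6→V_7: (-5)(25) − (-16)(-8.5) = -261
V_7→V_1: (-16)(9) − (0.5)(25) = -156.5
Σ = -1547
Signed area = Σ/2 = -773.5 (negative ⇒ clockwise traversal).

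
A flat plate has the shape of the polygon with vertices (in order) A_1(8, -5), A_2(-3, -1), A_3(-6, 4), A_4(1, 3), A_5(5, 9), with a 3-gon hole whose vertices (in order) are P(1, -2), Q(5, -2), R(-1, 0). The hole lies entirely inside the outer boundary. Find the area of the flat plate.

79

Outer boundary:
Apply the shoelace formula: 2A = Σ (x_i·y_{i+1} − x_{i+1}·y_i), indices taken mod 5.
Σ = (-23) + (-18) + (-22) + (-6) + (-97) = -166
Area = |Σ|/2 = 83.
Hole:
Apply the surveyor's formula: 2A = Σ (x_i·y_{i+1} − x_{i+1}·y_i), indices taken mod 3.
P→Q: (1)(-2) − (5)(-2) = 8
Q→R: (5)(0) − (-1)(-2) = -2
R→P: (-1)(-2) − (1)(0) = 2
Σ = 8
Area = |Σ|/2 = 4.
Net area = 83 − 4 = 79.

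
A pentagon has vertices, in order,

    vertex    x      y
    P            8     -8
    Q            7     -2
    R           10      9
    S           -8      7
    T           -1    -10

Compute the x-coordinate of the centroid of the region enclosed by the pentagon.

Apply the surveyor's formula. First the cross-terms c_i = x_i·y_{i+1} − x_{i+1}·y_i:
  40, 83, 142, 87, 88  ⇒  2A = 440, A = 220.
Then Σ (x_i + x_{i+1})·c_i = 2128, so x̄ = 2128 / (6·220) = 266/165.

266/165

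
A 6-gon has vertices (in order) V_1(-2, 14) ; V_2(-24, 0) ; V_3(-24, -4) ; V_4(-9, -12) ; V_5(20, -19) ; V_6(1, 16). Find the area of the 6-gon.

Apply the shoelace formula: 2A = Σ (x_i·y_{i+1} − x_{i+1}·y_i), indices taken mod 6.
Σ = (336) + (96) + (252) + (411) + (339) + (46) = 1480
Area = |Σ|/2 = 740.

740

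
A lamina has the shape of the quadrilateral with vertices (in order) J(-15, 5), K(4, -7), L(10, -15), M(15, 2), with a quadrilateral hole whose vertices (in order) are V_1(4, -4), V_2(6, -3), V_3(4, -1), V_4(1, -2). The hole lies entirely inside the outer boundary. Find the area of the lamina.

Outer boundary:
Apply the shoelace formula: 2A = Σ (x_i·y_{i+1} − x_{i+1}·y_i), indices taken mod 4.
J→K: (-15)(-7) − (4)(5) = 85
K→L: (4)(-15) − (10)(-7) = 10
L→M: (10)(2) − (15)(-15) = 245
M→J: (15)(5) − (-15)(2) = 105
Σ = 445
Area = |Σ|/2 = 222.5.
Hole:
Apply Gauss's area formula: 2A = Σ (x_i·y_{i+1} − x_{i+1}·y_i), indices taken mod 4.
Σ = (12) + (6) + (-7) + (4) = 15
Area = |Σ|/2 = 7.5.
Net area = 222.5 − 7.5 = 215.

215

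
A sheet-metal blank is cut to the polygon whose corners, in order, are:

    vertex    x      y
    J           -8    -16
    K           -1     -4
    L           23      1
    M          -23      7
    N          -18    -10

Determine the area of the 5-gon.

Apply the shoelace formula: 2A = Σ (x_i·y_{i+1} − x_{i+1}·y_i), indices taken mod 5.
Cross-terms: 16, 91, 184, 356, 208  ⇒  Σ = 855
Area = |Σ|/2 = 427.5.

427.5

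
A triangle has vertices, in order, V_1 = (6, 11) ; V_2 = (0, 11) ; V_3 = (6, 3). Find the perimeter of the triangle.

|V_1V_2| = √((-6)² + (0)²) = √36 = 6
|V_2V_3| = √((6)² + (-8)²) = √100 = 10
|V_3V_1| = √((0)² + (8)²) = √64 = 8
Perimeter = 6 + 10 + 8 = 24.

24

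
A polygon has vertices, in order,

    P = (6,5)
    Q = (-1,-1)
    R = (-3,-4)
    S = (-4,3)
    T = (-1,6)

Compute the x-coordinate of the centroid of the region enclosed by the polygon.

-22/87

Apply the surveyor's formula. First the cross-terms c_i = x_i·y_{i+1} − x_{i+1}·y_i:
  -1, 1, -25, -21, -41  ⇒  2A = -87, A = -43.5.
Then Σ (x_i + x_{i+1})·c_i = 66, so x̄ = 66 / (6·(-43.5)) = -22/87.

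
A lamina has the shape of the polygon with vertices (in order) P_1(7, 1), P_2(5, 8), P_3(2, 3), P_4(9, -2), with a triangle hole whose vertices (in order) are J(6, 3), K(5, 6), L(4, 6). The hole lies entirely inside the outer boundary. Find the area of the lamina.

Outer boundary:
Apply the shoelace (surveyor's) formula: 2A = Σ (x_i·y_{i+1} − x_{i+1}·y_i), indices taken mod 4.
Cross-terms: 51, -1, -31, 23  ⇒  Σ = 42
Area = |Σ|/2 = 21.
Hole:
Σ = (21) + (6) + (-24) = 3
Area = |Σ|/2 = 1.5.
Net area = 21 − 1.5 = 19.5.

19.5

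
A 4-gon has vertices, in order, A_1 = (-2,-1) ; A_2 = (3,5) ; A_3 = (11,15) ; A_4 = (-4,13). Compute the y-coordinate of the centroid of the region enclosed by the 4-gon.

Apply Gauss's area formula. First the cross-terms c_i = x_i·y_{i+1} − x_{i+1}·y_i:
  -7, -10, 203, 30  ⇒  2A = 216, A = 108.
Then Σ (y_i + y_{i+1})·c_i = 5816, so ȳ = 5816 / (6·108) = 727/81.

727/81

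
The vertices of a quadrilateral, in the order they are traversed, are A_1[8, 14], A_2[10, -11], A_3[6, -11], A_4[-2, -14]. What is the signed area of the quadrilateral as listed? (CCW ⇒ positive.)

-147

Σ = (-228) + (-44) + (-106) + (84) = -294
Signed area = Σ/2 = -147 (negative ⇒ clockwise traversal).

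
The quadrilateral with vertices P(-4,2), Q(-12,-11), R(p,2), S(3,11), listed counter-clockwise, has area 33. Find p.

Write out the shoelace sum; only the two edges meeting at R involve p:
2·Area = [((-12)·2 − p·(-11)) + (p·11 − 3·2)] + 118
       = 22·p + 88 = 66
⇒ p = -1.

-1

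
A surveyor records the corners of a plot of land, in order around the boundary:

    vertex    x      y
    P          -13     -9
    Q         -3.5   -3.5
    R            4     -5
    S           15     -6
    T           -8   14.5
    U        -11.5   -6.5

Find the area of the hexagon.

Apply the surveyor's formula: 2A = Σ (x_i·y_{i+1} − x_{i+1}·y_i), indices taken mod 6.
Σ = (14) + (31.5) + (51) + (169.5) + (218.75) + (19) = 503.75
Area = |Σ|/2 = 251.875.

251.875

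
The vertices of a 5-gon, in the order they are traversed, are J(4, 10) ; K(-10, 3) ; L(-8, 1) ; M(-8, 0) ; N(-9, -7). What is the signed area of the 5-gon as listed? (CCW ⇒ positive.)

64

Apply Gauss's area formula: 2A = Σ (x_i·y_{i+1} − x_{i+1}·y_i), indices taken mod 5.
J→K: (4)(3) − (-10)(10) = 112
K→L: (-10)(1) − (-8)(3) = 14
L→M: (-8)(0) − (-8)(1) = 8
M→N: (-8)(-7) − (-9)(0) = 56
N→J: (-9)(10) − (4)(-7) = -62
Σ = 128
Signed area = Σ/2 = 64 (positive ⇒ counter-clockwise traversal).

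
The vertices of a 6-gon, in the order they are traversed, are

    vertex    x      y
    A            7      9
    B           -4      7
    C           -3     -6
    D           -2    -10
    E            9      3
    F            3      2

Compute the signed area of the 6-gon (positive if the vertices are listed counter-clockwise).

Apply the surveyor's formula: 2A = Σ (x_i·y_{i+1} − x_{i+1}·y_i), indices taken mod 6.
Σ = (85) + (45) + (18) + (84) + (9) + (13) = 254
Signed area = Σ/2 = 127 (positive ⇒ counter-clockwise traversal).

127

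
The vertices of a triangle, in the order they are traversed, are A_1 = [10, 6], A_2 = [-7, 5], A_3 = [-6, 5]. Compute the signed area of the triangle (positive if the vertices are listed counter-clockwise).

0.5

Cross-terms: 92, -5, -86  ⇒  Σ = 1
Signed area = Σ/2 = 0.5 (positive ⇒ counter-clockwise traversal).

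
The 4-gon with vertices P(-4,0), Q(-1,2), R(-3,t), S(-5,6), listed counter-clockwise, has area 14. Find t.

6

Write out the shoelace sum; only the two edges meeting at R involve t:
2·Area = [((-1)·t − (-3)·2) + ((-3)·6 − (-5)·t)] + 16
       = 4·t + 4 = 28
⇒ t = 6.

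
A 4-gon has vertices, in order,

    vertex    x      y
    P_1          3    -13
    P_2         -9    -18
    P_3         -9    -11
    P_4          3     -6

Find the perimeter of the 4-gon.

|P_1P_2| = √((-12)² + (-5)²) = √169 = 13
|P_2P_3| = √((0)² + (7)²) = √49 = 7
|P_3P_4| = √((12)² + (5)²) = √169 = 13
|P_4P_1| = √((0)² + (-7)²) = √49 = 7
Perimeter = 13 + 7 + 13 + 7 = 40.

40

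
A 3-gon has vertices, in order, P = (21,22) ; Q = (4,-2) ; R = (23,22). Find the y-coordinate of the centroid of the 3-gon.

14

Apply the shoelace formula. First the cross-terms c_i = x_i·y_{i+1} − x_{i+1}·y_i:
  -130, 134, 44  ⇒  2A = 48, A = 24.
Then Σ (y_i + y_{i+1})·c_i = 2016, so ȳ = 2016 / (6·24) = 14.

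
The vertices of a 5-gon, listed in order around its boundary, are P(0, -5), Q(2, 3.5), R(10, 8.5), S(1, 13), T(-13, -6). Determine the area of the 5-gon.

Apply Gauss's area formula: 2A = Σ (x_i·y_{i+1} − x_{i+1}·y_i), indices taken mod 5.
Σ = (10) + (-18) + (121.5) + (163) + (65) = 341.5
Area = |Σ|/2 = 170.75.

170.75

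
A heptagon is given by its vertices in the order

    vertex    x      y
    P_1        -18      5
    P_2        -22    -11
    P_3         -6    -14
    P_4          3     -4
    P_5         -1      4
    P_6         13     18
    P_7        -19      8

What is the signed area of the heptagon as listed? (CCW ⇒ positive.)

524.5

Cross-terms: 308, 242, 66, 8, -70, 446, 49  ⇒  Σ = 1049
Signed area = Σ/2 = 524.5 (positive ⇒ counter-clockwise traversal).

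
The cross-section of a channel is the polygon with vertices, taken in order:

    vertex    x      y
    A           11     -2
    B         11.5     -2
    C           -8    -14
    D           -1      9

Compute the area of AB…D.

179.5

Apply the shoelace (surveyor's) formula: 2A = Σ (x_i·y_{i+1} − x_{i+1}·y_i), indices taken mod 4.
Σ = (1) + (-177) + (-86) + (-97) = -359
Area = |Σ|/2 = 179.5.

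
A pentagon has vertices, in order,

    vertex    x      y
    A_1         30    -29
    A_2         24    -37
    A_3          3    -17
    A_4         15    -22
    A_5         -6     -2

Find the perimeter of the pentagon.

|A_1A_2| = √((-6)² + (-8)²) = √100 = 10
|A_2A_3| = √((-21)² + (20)²) = √841 = 29
|A_3A_4| = √((12)² + (-5)²) = √169 = 13
|A_4A_5| = √((-21)² + (20)²) = √841 = 29
|A_5A_1| = √((36)² + (-27)²) = √2025 = 45
Perimeter = 10 + 29 + 13 + 29 + 45 = 126.

126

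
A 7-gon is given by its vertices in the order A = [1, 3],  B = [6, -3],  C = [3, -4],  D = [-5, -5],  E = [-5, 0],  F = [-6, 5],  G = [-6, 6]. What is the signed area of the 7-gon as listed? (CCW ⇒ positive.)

-75.5

Apply the surveyor's formula: 2A = Σ (x_i·y_{i+1} − x_{i+1}·y_i), indices taken mod 7.
Σ = (-21) + (-15) + (-35) + (-25) + (-25) + (-6) + (-24) = -151
Signed area = Σ/2 = -75.5 (negative ⇒ clockwise traversal).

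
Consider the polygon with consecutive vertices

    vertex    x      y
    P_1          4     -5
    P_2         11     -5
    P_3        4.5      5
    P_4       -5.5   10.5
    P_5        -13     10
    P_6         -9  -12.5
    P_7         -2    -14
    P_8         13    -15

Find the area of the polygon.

414.625

Apply the surveyor's formula: 2A = Σ (x_i·y_{i+1} − x_{i+1}·y_i), indices taken mod 8.
P_1→P_2: (4)(-5) − (11)(-5) = 35
P_2→P_3: (11)(5) − (4.5)(-5) = 77.5
P_3→P_4: (4.5)(10.5) − (-5.5)(5) = 74.75
P_4→P_5: (-5.5)(10) − (-13)(10.5) = 81.5
P_5→P_6: (-13)(-12.5) − (-9)(10) = 252.5
P_6→P_7: (-9)(-14) − (-2)(-12.5) = 101
P_7→P_8: (-2)(-15) − (13)(-14) = 212
P_8→P_1: (13)(-5) − (4)(-15) = -5
Σ = 829.25
Area = |Σ|/2 = 414.625.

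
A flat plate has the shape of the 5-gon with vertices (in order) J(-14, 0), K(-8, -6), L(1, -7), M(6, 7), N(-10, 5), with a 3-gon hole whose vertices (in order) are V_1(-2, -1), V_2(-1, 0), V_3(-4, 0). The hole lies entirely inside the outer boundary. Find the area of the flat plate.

Outer boundary:
Apply Gauss's area formula: 2A = Σ (x_i·y_{i+1} − x_{i+1}·y_i), indices taken mod 5.
Σ = (84) + (62) + (49) + (100) + (70) = 365
Area = |Σ|/2 = 182.5.
Hole:
Σ = (-1) + (0) + (4) = 3
Area = |Σ|/2 = 1.5.
Net area = 182.5 − 1.5 = 181.

181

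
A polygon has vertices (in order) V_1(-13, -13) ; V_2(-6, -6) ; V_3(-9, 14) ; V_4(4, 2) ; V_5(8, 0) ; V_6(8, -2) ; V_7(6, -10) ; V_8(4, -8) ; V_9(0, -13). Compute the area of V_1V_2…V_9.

270.5

V_1→V_2: (-13)(-6) − (-6)(-13) = 0
V_2→V_3: (-6)(14) − (-9)(-6) = -138
V_3→V_4: (-9)(2) − (4)(14) = -74
V_4→V_5: (4)(0) − (8)(2) = -16
V_5→V_6: (8)(-2) − (8)(0) = -16
V_6→V_7: (8)(-10) − (6)(-2) = -68
V_7→V_8: (6)(-8) − (4)(-10) = -8
V_8→V_9: (4)(-13) − (0)(-8) = -52
V_9→V_1: (0)(-13) − (-13)(-13) = -169
Σ = -541
Area = |Σ|/2 = 270.5.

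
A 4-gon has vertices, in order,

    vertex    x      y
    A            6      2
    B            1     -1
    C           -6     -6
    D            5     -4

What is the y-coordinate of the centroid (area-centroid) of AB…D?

Apply the shoelace (surveyor's) formula. First the cross-terms c_i = x_i·y_{i+1} − x_{i+1}·y_i:
  -8, -12, 54, 34  ⇒  2A = 68, A = 34.
Then Σ (y_i + y_{i+1})·c_i = -532, so ȳ = -532 / (6·34) = -133/51.

-133/51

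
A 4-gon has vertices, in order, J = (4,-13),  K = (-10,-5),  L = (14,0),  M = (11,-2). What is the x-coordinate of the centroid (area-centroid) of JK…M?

515/243

Apply the shoelace formula. First the cross-terms c_i = x_i·y_{i+1} − x_{i+1}·y_i:
  -150, 70, -28, -135  ⇒  2A = -243, A = -121.5.
Then Σ (x_i + x_{i+1})·c_i = -1545, so x̄ = -1545 / (6·(-121.5)) = 515/243.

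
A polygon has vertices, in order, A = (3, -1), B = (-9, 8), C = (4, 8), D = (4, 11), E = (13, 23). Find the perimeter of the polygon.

|AB| = √((-12)² + (9)²) = √225 = 15
|BC| = √((13)² + (0)²) = √169 = 13
|CD| = √((0)² + (3)²) = √9 = 3
|DE| = √((9)² + (12)²) = √225 = 15
|EA| = √((-10)² + (-24)²) = √676 = 26
Perimeter = 15 + 13 + 3 + 15 + 26 = 72.

72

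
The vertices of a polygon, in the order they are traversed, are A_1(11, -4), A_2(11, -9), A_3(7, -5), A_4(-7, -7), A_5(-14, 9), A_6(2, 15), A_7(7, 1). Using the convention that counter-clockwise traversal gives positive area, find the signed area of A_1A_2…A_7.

Apply the shoelace (surveyor's) formula: 2A = Σ (x_i·y_{i+1} − x_{i+1}·y_i), indices taken mod 7.
A_1→A_2: (11)(-9) − (11)(-4) = -55
A_2→A_3: (11)(-5) − (7)(-9) = 8
A_3→A_4: (7)(-7) − (-7)(-5) = -84
A_4→A_5: (-7)(9) − (-14)(-7) = -161
A_5→A_6: (-14)(15) − (2)(9) = -228
A_6→A_7: (2)(1) − (7)(15) = -103
A_7→A_1: (7)(-4) − (11)(1) = -39
Σ = -662
Signed area = Σ/2 = -331 (negative ⇒ clockwise traversal).

-331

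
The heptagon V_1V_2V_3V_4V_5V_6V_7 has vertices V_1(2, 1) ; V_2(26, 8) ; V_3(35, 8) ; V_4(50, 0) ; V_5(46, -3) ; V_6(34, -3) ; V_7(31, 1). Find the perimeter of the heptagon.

102

|V_1V_2| = √((24)² + (7)²) = √625 = 25
|V_2V_3| = √((9)² + (0)²) = √81 = 9
|V_3V_4| = √((15)² + (-8)²) = √289 = 17
|V_4V_5| = √((-4)² + (-3)²) = √25 = 5
|V_5V_6| = √((-12)² + (0)²) = √144 = 12
|V_6V_7| = √((-3)² + (4)²) = √25 = 5
|V_7V_1| = √((-29)² + (0)²) = √841 = 29
Perimeter = 25 + 9 + 17 + 5 + 12 + 5 + 29 = 102.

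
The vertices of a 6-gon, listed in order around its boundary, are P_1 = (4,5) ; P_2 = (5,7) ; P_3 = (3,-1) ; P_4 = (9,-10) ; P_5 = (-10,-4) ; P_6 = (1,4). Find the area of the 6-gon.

Σ = (3) + (-26) + (-21) + (-136) + (-36) + (-11) = -227
Area = |Σ|/2 = 113.5.

113.5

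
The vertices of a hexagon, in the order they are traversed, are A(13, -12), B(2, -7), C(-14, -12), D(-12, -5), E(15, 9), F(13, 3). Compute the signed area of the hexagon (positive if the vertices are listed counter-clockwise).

-281.5

Apply the shoelace formula: 2A = Σ (x_i·y_{i+1} − x_{i+1}·y_i), indices taken mod 6.
Cross-terms: -67, -122, -74, -33, -72, -195  ⇒  Σ = -563
Signed area = Σ/2 = -281.5 (negative ⇒ clockwise traversal).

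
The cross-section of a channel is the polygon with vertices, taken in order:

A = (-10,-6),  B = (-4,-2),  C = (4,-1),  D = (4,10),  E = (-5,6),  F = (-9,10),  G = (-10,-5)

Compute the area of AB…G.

Apply the surveyor's formula: 2A = Σ (x_i·y_{i+1} − x_{i+1}·y_i), indices taken mod 7.
Σ = (-4) + (12) + (44) + (74) + (4) + (145) + (10) = 285
Area = |Σ|/2 = 142.5.

142.5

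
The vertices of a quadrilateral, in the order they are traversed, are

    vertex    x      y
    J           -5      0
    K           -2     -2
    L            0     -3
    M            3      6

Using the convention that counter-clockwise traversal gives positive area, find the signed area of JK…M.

Cross-terms: 10, 6, 9, 30  ⇒  Σ = 55
Signed area = Σ/2 = 27.5 (positive ⇒ counter-clockwise traversal).

27.5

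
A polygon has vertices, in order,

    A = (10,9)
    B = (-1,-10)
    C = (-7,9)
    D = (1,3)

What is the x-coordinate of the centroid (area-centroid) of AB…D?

Apply the surveyor's formula. First the cross-terms c_i = x_i·y_{i+1} − x_{i+1}·y_i:
  -91, -79, -30, -21  ⇒  2A = -221, A = -110.5.
Then Σ (x_i + x_{i+1})·c_i = -238, so x̄ = -238 / (6·(-110.5)) = 14/39.

14/39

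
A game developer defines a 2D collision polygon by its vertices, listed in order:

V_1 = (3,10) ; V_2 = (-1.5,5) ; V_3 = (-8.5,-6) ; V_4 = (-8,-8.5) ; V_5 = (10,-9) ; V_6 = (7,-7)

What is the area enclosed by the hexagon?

173.375

Cross-terms: 30, 51.5, 24.25, 157, -7, 91  ⇒  Σ = 346.75
Area = |Σ|/2 = 173.375.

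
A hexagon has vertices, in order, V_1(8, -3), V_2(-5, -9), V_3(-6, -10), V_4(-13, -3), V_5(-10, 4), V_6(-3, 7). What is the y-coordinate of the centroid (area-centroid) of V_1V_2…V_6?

Apply Gauss's area formula. First the cross-terms c_i = x_i·y_{i+1} − x_{i+1}·y_i:
  -87, -4, -112, -82, -58, -47  ⇒  2A = -390, A = -195.
Then Σ (y_i + y_{i+1})·c_i = 1668, so ȳ = 1668 / (6·(-195)) = -278/195.

-278/195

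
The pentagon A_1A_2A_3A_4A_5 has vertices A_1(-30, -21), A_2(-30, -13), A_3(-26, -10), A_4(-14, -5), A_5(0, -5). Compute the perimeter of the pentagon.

74

|A_1A_2| = √((0)² + (8)²) = √64 = 8
|A_2A_3| = √((4)² + (3)²) = √25 = 5
|A_3A_4| = √((12)² + (5)²) = √169 = 13
|A_4A_5| = √((14)² + (0)²) = √196 = 14
|A_5A_1| = √((-30)² + (-16)²) = √1156 = 34
Perimeter = 8 + 5 + 13 + 14 + 34 = 74.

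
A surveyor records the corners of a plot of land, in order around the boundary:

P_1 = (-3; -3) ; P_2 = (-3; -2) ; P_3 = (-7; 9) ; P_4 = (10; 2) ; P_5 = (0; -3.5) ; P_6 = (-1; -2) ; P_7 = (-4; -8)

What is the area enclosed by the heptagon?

99.25

Apply the surveyor's formula: 2A = Σ (x_i·y_{i+1} − x_{i+1}·y_i), indices taken mod 7.
P_1→P_2: (-3)(-2) − (-3)(-3) = -3
P_2→P_3: (-3)(9) − (-7)(-2) = -41
P_3→P_4: (-7)(2) − (10)(9) = -104
P_4→P_5: (10)(-3.5) − (0)(2) = -35
P_5→P_6: (0)(-2) − (-1)(-3.5) = -3.5
P_6→P_7: (-1)(-8) − (-4)(-2) = 0
P_7→P_1: (-4)(-3) − (-3)(-8) = -12
Σ = -198.5
Area = |Σ|/2 = 99.25.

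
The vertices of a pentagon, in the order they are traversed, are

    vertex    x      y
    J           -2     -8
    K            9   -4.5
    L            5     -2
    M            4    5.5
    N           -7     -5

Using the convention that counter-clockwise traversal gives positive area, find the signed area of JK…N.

92.75

Apply the surveyor's formula: 2A = Σ (x_i·y_{i+1} − x_{i+1}·y_i), indices taken mod 5.
Cross-terms: 81, 4.5, 35.5, 18.5, 46  ⇒  Σ = 185.5
Signed area = Σ/2 = 92.75 (positive ⇒ counter-clockwise traversal).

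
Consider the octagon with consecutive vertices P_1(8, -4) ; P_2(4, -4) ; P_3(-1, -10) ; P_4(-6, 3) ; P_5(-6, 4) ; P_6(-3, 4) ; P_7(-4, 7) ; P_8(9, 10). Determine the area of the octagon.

Apply the shoelace (surveyor's) formula: 2A = Σ (x_i·y_{i+1} − x_{i+1}·y_i), indices taken mod 8.
P_1→P_2: (8)(-4) − (4)(-4) = -16
P_2→P_3: (4)(-10) − (-1)(-4) = -44
P_3→P_4: (-1)(3) − (-6)(-10) = -63
P_4→P_5: (-6)(4) − (-6)(3) = -6
P_5→P_6: (-6)(4) − (-3)(4) = -12
P_6→P_7: (-3)(7) − (-4)(4) = -5
P_7→P_8: (-4)(10) − (9)(7) = -103
P_8→P_1: (9)(-4) − (8)(10) = -116
Σ = -365
Area = |Σ|/2 = 182.5.

182.5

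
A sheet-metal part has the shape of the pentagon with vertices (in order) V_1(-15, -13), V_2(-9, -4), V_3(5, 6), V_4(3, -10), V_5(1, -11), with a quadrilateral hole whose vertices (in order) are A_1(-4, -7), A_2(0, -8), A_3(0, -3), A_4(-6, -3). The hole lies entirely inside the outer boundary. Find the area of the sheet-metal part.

Outer boundary:
V_1→V_2: (-15)(-4) − (-9)(-13) = -57
V_2→V_3: (-9)(6) − (5)(-4) = -34
V_3→V_4: (5)(-10) − (3)(6) = -68
V_4→V_5: (3)(-11) − (1)(-10) = -23
V_5→V_1: (1)(-13) − (-15)(-11) = -178
Σ = -360
Area = |Σ|/2 = 180.
Hole:
Cross-terms: 32, 0, -18, 30  ⇒  Σ = 44
Area = |Σ|/2 = 22.
Net area = 180 − 22 = 158.

158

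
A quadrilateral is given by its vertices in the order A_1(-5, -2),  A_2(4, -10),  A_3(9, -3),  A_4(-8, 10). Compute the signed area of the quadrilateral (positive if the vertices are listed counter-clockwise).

Cross-terms: 58, 78, 66, 66  ⇒  Σ = 268
Signed area = Σ/2 = 134 (positive ⇒ counter-clockwise traversal).

134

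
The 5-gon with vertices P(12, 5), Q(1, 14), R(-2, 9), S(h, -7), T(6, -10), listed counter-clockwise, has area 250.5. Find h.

-5

Write out the shoelace sum; only the two edges meeting at S involve h:
2·Area = [((-2)·(-7) − h·9) + (h·(-10) − 6·(-7))] + 350
       = -19·h + 406 = 501
⇒ h = -5.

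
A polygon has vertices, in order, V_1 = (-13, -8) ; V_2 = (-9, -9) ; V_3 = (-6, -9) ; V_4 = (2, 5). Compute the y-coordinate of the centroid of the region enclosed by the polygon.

Apply the surveyor's formula. First the cross-terms c_i = x_i·y_{i+1} − x_{i+1}·y_i:
  45, 27, -12, 49  ⇒  2A = 109, A = 54.5.
Then Σ (y_i + y_{i+1})·c_i = -1350, so ȳ = -1350 / (6·54.5) = -450/109.

-450/109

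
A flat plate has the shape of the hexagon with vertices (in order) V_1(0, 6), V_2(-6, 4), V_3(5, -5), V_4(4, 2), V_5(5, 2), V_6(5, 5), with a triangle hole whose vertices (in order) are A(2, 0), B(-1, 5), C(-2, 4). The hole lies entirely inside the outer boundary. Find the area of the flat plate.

Outer boundary:
Apply Gauss's area formula: 2A = Σ (x_i·y_{i+1} − x_{i+1}·y_i), indices taken mod 6.
Σ = (36) + (10) + (30) + (-2) + (15) + (30) = 119
Area = |Σ|/2 = 59.5.
Hole:
Apply the shoelace (surveyor's) formula: 2A = Σ (x_i·y_{i+1} − x_{i+1}·y_i), indices taken mod 3.
A→B: (2)(5) − (-1)(0) = 10
B→C: (-1)(4) − (-2)(5) = 6
C→A: (-2)(0) − (2)(4) = -8
Σ = 8
Area = |Σ|/2 = 4.
Net area = 59.5 − 4 = 55.5.

55.5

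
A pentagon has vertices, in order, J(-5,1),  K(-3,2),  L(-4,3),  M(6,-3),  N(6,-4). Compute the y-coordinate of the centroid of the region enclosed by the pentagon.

-29/51

Apply Gauss's area formula. First the cross-terms c_i = x_i·y_{i+1} − x_{i+1}·y_i:
  -7, -1, -6, -6, -14  ⇒  2A = -34, A = -17.
Then Σ (y_i + y_{i+1})·c_i = 58, so ȳ = 58 / (6·(-17)) = -29/51.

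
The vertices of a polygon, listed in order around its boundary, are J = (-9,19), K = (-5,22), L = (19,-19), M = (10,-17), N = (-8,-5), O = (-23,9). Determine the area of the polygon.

644

Apply the shoelace formula: 2A = Σ (x_i·y_{i+1} − x_{i+1}·y_i), indices taken mod 6.
Σ = (-103) + (-323) + (-133) + (-186) + (-187) + (-356) = -1288
Area = |Σ|/2 = 644.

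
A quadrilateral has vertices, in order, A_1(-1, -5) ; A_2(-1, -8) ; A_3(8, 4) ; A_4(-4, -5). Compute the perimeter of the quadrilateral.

|A_1A_2| = √((0)² + (-3)²) = √9 = 3
|A_2A_3| = √((9)² + (12)²) = √225 = 15
|A_3A_4| = √((-12)² + (-9)²) = √225 = 15
|A_4A_1| = √((3)² + (0)²) = √9 = 3
Perimeter = 3 + 15 + 15 + 3 = 36.

36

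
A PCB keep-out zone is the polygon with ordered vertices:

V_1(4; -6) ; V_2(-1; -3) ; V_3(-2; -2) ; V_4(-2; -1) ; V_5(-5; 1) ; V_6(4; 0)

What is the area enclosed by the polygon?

29.5

Σ = (-18) + (-4) + (-2) + (-7) + (-4) + (-24) = -59
Area = |Σ|/2 = 29.5.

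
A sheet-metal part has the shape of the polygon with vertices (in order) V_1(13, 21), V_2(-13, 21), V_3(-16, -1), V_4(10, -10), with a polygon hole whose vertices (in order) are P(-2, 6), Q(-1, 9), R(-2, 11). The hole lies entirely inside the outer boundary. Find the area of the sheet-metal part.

700

Outer boundary:
V_1→V_2: (13)(21) − (-13)(21) = 546
V_2→V_3: (-13)(-1) − (-16)(21) = 349
V_3→V_4: (-16)(-10) − (10)(-1) = 170
V_4→V_1: (10)(21) − (13)(-10) = 340
Σ = 1405
Area = |Σ|/2 = 702.5.
Hole:
Apply Gauss's area formula: 2A = Σ (x_i·y_{i+1} − x_{i+1}·y_i), indices taken mod 3.
Σ = (-12) + (7) + (10) = 5
Area = |Σ|/2 = 2.5.
Net area = 702.5 − 2.5 = 700.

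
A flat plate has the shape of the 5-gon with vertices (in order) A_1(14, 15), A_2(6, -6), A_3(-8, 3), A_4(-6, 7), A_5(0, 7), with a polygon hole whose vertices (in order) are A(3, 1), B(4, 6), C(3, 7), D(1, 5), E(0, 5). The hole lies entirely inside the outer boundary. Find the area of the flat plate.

Outer boundary:
Σ = (-174) + (-30) + (-38) + (-42) + (-98) = -382
Area = |Σ|/2 = 191.
Hole:
Σ = (14) + (10) + (8) + (5) + (-15) = 22
Area = |Σ|/2 = 11.
Net area = 191 − 11 = 180.

180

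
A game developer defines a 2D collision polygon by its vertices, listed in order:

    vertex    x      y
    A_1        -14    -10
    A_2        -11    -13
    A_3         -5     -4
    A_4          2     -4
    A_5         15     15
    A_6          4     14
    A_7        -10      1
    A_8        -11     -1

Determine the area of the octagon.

Apply the surveyor's formula: 2A = Σ (x_i·y_{i+1} − x_{i+1}·y_i), indices taken mod 8.
Σ = (72) + (-21) + (28) + (90) + (150) + (144) + (21) + (96) = 580
Area = |Σ|/2 = 290.

290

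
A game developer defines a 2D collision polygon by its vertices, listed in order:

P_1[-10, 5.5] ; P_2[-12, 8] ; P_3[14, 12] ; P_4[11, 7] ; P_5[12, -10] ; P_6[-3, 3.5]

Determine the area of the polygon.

Apply the shoelace formula: 2A = Σ (x_i·y_{i+1} − x_{i+1}·y_i), indices taken mod 6.
Σ = (-14) + (-256) + (-34) + (-194) + (12) + (18.5) = -467.5
Area = |Σ|/2 = 233.75.

233.75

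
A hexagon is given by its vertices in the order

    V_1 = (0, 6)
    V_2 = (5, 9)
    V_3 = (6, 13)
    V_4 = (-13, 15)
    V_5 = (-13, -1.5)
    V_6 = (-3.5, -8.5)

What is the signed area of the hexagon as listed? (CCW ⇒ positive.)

Cross-terms: -30, 11, 259, 214.5, 105.25, -21  ⇒  Σ = 538.75
Signed area = Σ/2 = 269.375 (positive ⇒ counter-clockwise traversal).

269.375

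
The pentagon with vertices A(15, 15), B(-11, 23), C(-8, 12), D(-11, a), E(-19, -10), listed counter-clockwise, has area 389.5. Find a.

10

The doubled signed area Σ (x_i y_{i+1} − x_{i+1} y_i) is linear in a.
With a=0 it equals 669; the coefficient of a is 11 (from the two edges through D).
So 11·a + 669 = 2·389.5 = 779 ⇒ a = 10.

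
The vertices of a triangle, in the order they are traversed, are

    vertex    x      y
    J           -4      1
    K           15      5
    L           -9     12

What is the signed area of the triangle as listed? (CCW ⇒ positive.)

Apply the surveyor's formula: 2A = Σ (x_i·y_{i+1} − x_{i+1}·y_i), indices taken mod 3.
Σ = (-35) + (225) + (39) = 229
Signed area = Σ/2 = 114.5 (positive ⇒ counter-clockwise traversal).

114.5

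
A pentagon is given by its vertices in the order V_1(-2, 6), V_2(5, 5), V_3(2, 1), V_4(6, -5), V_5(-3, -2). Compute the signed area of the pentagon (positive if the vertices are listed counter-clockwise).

-55

Σ = (-40) + (-5) + (-16) + (-27) + (-22) = -110
Signed area = Σ/2 = -55 (negative ⇒ clockwise traversal).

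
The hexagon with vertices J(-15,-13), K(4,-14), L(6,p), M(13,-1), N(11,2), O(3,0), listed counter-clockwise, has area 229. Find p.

Write out the shoelace sum; only the two edges meeting at L involve p:
2·Area = [(4·p − 6·(-14)) + (6·(-1) − 13·p)] + 254
       = -9·p + 332 = 458
⇒ p = -14.

-14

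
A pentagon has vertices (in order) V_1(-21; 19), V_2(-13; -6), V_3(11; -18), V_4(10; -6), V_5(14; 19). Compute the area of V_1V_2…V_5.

863

Apply the shoelace (surveyor's) formula: 2A = Σ (x_i·y_{i+1} − x_{i+1}·y_i), indices taken mod 5.
Cross-terms: 373, 300, 114, 274, 665  ⇒  Σ = 1726
Area = |Σ|/2 = 863.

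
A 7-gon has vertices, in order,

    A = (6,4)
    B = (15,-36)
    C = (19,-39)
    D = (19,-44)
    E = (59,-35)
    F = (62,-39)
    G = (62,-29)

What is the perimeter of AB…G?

172

|AB| = √((9)² + (-40)²) = √1681 = 41
|BC| = √((4)² + (-3)²) = √25 = 5
|CD| = √((0)² + (-5)²) = √25 = 5
|DE| = √((40)² + (9)²) = √1681 = 41
|EF| = √((3)² + (-4)²) = √25 = 5
|FG| = √((0)² + (10)²) = √100 = 10
|GA| = √((-56)² + (33)²) = √4225 = 65
Perimeter = 41 + 5 + 5 + 41 + 5 + 10 + 65 = 172.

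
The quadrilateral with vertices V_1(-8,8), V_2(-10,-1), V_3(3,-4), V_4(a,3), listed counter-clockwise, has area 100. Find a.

3

Write out the shoelace sum; only the two edges meeting at V_4 involve a:
2·Area = [(3·3 − a·(-4)) + (a·8 − (-8)·3)] + 131
       = 12·a + 164 = 200
⇒ a = 3.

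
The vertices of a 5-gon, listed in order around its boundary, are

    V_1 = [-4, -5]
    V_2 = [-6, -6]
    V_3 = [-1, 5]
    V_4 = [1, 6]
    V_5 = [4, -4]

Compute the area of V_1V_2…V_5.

Apply the shoelace formula: 2A = Σ (x_i·y_{i+1} − x_{i+1}·y_i), indices taken mod 5.
Σ = (-6) + (-36) + (-11) + (-28) + (-36) = -117
Area = |Σ|/2 = 58.5.

58.5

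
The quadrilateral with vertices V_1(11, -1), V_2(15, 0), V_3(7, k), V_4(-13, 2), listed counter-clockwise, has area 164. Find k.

11

The doubled signed area Σ (x_i y_{i+1} − x_{i+1} y_i) is linear in k.
With k=0 it equals 20; the coefficient of k is 28 (from the two edges through V_3).
So 28·k + 20 = 2·164 = 328 ⇒ k = 11.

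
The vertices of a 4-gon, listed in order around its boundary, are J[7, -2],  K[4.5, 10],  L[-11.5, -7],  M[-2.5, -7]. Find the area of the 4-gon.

139.75

Σ = (79) + (83.5) + (63) + (54) = 279.5
Area = |Σ|/2 = 139.75.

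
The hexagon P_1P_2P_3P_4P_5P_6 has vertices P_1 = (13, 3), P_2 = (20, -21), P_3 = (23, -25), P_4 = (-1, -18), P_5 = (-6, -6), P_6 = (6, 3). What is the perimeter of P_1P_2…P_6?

90

|P_1P_2| = √((7)² + (-24)²) = √625 = 25
|P_2P_3| = √((3)² + (-4)²) = √25 = 5
|P_3P_4| = √((-24)² + (7)²) = √625 = 25
|P_4P_5| = √((-5)² + (12)²) = √169 = 13
|P_5P_6| = √((12)² + (9)²) = √225 = 15
|P_6P_1| = √((7)² + (0)²) = √49 = 7
Perimeter = 25 + 5 + 25 + 13 + 15 + 7 = 90.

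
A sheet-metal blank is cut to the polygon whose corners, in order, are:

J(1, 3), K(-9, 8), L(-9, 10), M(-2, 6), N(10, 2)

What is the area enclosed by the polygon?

Apply the surveyor's formula: 2A = Σ (x_i·y_{i+1} − x_{i+1}·y_i), indices taken mod 5.
J→K: (1)(8) − (-9)(3) = 35
K→L: (-9)(10) − (-9)(8) = -18
L→M: (-9)(6) − (-2)(10) = -34
M→N: (-2)(2) − (10)(6) = -64
N→J: (10)(3) − (1)(2) = 28
Σ = -53
Area = |Σ|/2 = 26.5.

26.5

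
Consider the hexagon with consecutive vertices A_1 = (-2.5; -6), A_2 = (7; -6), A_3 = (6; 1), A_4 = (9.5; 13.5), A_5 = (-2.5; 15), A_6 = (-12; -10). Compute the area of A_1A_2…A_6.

Apply the surveyor's formula: 2A = Σ (x_i·y_{i+1} − x_{i+1}·y_i), indices taken mod 6.
Σ = (57) + (43) + (71.5) + (176.25) + (205) + (47) = 599.75
Area = |Σ|/2 = 299.875.

299.875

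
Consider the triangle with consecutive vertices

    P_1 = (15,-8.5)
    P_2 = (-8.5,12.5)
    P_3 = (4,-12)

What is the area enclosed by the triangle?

Apply the shoelace formula: 2A = Σ (x_i·y_{i+1} − x_{i+1}·y_i), indices taken mod 3.
Cross-terms: 115.25, 52, 146  ⇒  Σ = 313.25
Area = |Σ|/2 = 156.625.

156.625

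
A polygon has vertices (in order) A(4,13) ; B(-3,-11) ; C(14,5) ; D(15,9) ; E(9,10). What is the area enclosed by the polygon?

165.5

Apply the surveyor's formula: 2A = Σ (x_i·y_{i+1} − x_{i+1}·y_i), indices taken mod 5.
Σ = (-5) + (139) + (51) + (69) + (77) = 331
Area = |Σ|/2 = 165.5.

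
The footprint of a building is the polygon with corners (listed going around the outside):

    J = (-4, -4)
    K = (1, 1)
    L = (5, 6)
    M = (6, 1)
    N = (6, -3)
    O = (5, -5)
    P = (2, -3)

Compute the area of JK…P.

47

Σ = (0) + (1) + (-31) + (-24) + (-15) + (-5) + (-20) = -94
Area = |Σ|/2 = 47.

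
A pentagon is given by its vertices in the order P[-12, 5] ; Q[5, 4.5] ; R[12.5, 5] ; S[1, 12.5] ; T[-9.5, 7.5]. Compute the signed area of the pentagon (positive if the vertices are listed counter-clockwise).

104.875

Apply the shoelace (surveyor's) formula: 2A = Σ (x_i·y_{i+1} − x_{i+1}·y_i), indices taken mod 5.
Σ = (-79) + (-31.25) + (151.25) + (126.25) + (42.5) = 209.75
Signed area = Σ/2 = 104.875 (positive ⇒ counter-clockwise traversal).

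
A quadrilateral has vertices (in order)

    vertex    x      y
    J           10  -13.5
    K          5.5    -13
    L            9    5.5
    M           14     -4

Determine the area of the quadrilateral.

85.25

Σ = (-55.75) + (147.25) + (-113) + (-149) = -170.5
Area = |Σ|/2 = 85.25.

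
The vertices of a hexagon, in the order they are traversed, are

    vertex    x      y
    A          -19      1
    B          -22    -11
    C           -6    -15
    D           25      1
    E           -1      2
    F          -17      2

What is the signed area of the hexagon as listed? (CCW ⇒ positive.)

484

Apply the shoelace (surveyor's) formula: 2A = Σ (x_i·y_{i+1} − x_{i+1}·y_i), indices taken mod 6.
Σ = (231) + (264) + (369) + (51) + (32) + (21) = 968
Signed area = Σ/2 = 484 (positive ⇒ counter-clockwise traversal).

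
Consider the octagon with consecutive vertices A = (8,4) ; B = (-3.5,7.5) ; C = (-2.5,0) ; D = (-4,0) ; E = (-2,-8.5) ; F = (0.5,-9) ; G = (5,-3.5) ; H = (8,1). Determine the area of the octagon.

Apply the surveyor's formula: 2A = Σ (x_i·y_{i+1} − x_{i+1}·y_i), indices taken mod 8.
Cross-terms: 74, 18.75, 0, 34, 22.25, 43.25, 33, 24  ⇒  Σ = 249.25
Area = |Σ|/2 = 124.625.

124.625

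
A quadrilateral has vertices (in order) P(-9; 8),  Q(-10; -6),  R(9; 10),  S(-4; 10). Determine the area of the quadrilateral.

Apply the surveyor's formula: 2A = Σ (x_i·y_{i+1} − x_{i+1}·y_i), indices taken mod 4.
Cross-terms: 134, -46, 130, 58  ⇒  Σ = 276
Area = |Σ|/2 = 138.

138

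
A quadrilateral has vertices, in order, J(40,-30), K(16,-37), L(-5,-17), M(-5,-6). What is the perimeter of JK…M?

116

|JK| = √((-24)² + (-7)²) = √625 = 25
|KL| = √((-21)² + (20)²) = √841 = 29
|LM| = √((0)² + (11)²) = √121 = 11
|MJ| = √((45)² + (-24)²) = √2601 = 51
Perimeter = 25 + 29 + 11 + 51 = 116.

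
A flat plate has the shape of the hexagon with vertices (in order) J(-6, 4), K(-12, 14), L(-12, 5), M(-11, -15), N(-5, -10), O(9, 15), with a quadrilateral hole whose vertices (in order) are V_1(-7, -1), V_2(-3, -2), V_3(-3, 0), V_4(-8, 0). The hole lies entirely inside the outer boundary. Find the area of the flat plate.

Outer boundary:
Apply Gauss's area formula: 2A = Σ (x_i·y_{i+1} − x_{i+1}·y_i), indices taken mod 6.
Σ = (-36) + (108) + (235) + (35) + (15) + (126) = 483
Area = |Σ|/2 = 241.5.
Hole:
Apply the shoelace formula: 2A = Σ (x_i·y_{i+1} − x_{i+1}·y_i), indices taken mod 4.
Σ = (11) + (-6) + (0) + (8) = 13
Area = |Σ|/2 = 6.5.
Net area = 241.5 − 6.5 = 235.

235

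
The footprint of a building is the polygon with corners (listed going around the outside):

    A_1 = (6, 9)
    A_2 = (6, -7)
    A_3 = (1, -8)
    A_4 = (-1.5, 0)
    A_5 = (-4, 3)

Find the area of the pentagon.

103.75

Apply the shoelace (surveyor's) formula: 2A = Σ (x_i·y_{i+1} − x_{i+1}·y_i), indices taken mod 5.
Σ = (-96) + (-41) + (-12) + (-4.5) + (-54) = -207.5
Area = |Σ|/2 = 103.75.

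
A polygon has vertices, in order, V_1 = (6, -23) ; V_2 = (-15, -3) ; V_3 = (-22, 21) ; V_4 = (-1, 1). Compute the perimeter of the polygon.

|V_1V_2| = √((-21)² + (20)²) = √841 = 29
|V_2V_3| = √((-7)² + (24)²) = √625 = 25
|V_3V_4| = √((21)² + (-20)²) = √841 = 29
|V_4V_1| = √((7)² + (-24)²) = √625 = 25
Perimeter = 29 + 25 + 29 + 25 = 108.

108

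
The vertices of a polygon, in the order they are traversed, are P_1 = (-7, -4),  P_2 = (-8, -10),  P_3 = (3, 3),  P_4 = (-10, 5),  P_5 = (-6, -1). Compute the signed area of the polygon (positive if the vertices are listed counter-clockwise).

P_1→P_2: (-7)(-10) − (-8)(-4) = 38
P_2→P_3: (-8)(3) − (3)(-10) = 6
P_3→P_4: (3)(5) − (-10)(3) = 45
P_4→P_5: (-10)(-1) − (-6)(5) = 40
P_5→P_1: (-6)(-4) − (-7)(-1) = 17
Σ = 146
Signed area = Σ/2 = 73 (positive ⇒ counter-clockwise traversal).

73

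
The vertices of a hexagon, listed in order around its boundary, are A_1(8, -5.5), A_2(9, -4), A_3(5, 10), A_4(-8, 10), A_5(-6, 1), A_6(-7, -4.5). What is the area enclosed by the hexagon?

Σ = (17.5) + (110) + (130) + (52) + (34) + (74.5) = 418
Area = |Σ|/2 = 209.

209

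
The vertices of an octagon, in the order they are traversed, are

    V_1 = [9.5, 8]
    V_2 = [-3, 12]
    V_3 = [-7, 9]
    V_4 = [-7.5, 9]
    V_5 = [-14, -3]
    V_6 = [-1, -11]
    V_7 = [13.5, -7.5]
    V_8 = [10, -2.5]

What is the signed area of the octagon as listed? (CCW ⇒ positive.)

400

V_1→V_2: (9.5)(12) − (-3)(8) = 138
V_2→V_3: (-3)(9) − (-7)(12) = 57
V_3→V_4: (-7)(9) − (-7.5)(9) = 4.5
V_4→V_5: (-7.5)(-3) − (-14)(9) = 148.5
V_5→V_6: (-14)(-11) − (-1)(-3) = 151
V_6→V_7: (-1)(-7.5) − (13.5)(-11) = 156
V_7→V_8: (13.5)(-2.5) − (10)(-7.5) = 41.25
V_8→V_1: (10)(8) − (9.5)(-2.5) = 103.75
Σ = 800
Signed area = Σ/2 = 400 (positive ⇒ counter-clockwise traversal).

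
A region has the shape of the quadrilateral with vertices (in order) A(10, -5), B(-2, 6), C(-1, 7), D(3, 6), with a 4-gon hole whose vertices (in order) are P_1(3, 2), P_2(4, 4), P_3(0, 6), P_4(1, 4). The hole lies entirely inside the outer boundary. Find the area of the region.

24

Outer boundary:
Apply the surveyor's formula: 2A = Σ (x_i·y_{i+1} − x_{i+1}·y_i), indices taken mod 4.
A→B: (10)(6) − (-2)(-5) = 50
B→C: (-2)(7) − (-1)(6) = -8
C→D: (-1)(6) − (3)(7) = -27
D→A: (3)(-5) − (10)(6) = -75
Σ = -60
Area = |Σ|/2 = 30.
Hole:
Apply the surveyor's formula: 2A = Σ (x_i·y_{i+1} − x_{i+1}·y_i), indices taken mod 4.
Σ = (4) + (24) + (-6) + (-10) = 12
Area = |Σ|/2 = 6.
Net area = 30 − 6 = 24.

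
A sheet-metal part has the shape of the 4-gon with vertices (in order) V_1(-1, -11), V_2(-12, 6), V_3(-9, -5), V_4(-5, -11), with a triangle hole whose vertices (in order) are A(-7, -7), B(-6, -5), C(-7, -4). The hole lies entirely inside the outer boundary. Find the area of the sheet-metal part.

Outer boundary:
Apply the surveyor's formula: 2A = Σ (x_i·y_{i+1} − x_{i+1}·y_i), indices taken mod 4.
Σ = (-138) + (114) + (74) + (44) = 94
Area = |Σ|/2 = 47.
Hole:
Apply the shoelace formula: 2A = Σ (x_i·y_{i+1} − x_{i+1}·y_i), indices taken mod 3.
A→B: (-7)(-5) − (-6)(-7) = -7
B→C: (-6)(-4) − (-7)(-5) = -11
C→A: (-7)(-7) − (-7)(-4) = 21
Σ = 3
Area = |Σ|/2 = 1.5.
Net area = 47 − 1.5 = 45.5.

45.5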